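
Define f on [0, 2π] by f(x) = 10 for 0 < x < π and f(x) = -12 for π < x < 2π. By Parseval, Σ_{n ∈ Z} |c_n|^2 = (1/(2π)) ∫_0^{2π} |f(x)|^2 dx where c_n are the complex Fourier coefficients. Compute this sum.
Σ |c_n|^2 = 122

Parseval equates the L^2 energy of f (normalised by 1/(2π)) with the ℓ^2 sum of its Fourier coefficients: (1/(2π)) ∫_0^{2π} |f|^2 = Σ |c_n|^2.
Compute the left side: (1/(2π)) [∫_0^π 10^2 dx + ∫_π^{2π} (-12)^2 dx] = (1/(2π)) · (100π + 144π) = (100 + 144)/2 = 122.
So Σ_{n ∈ Z} |c_n|^2 = 122.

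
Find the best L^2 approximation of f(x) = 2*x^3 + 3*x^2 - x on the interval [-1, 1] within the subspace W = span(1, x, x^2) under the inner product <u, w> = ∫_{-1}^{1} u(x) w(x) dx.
g(x) = 3*x^2 + x/5

The best approximation g ∈ W is the orthogonal projection of f onto W. Writing g = a_0 + a_1 x + a_2 x^2, the coefficients solve the normal equations G · a = b where
  G_{ij} = <φ_i, φ_j> and b_i = <f, φ_i>, with φ_0 = 1, φ_1 = x, φ_2 = x^2.
G =
  [2, 0, 2/3]
  [0, 2/3, 0]
  [2/3, 0, 2/5],
b = (2, 2/15, 6/5).
Solving gives a_0 = 0, a_1 = 1/5, a_2 = 3, so
  g(x) = 3*x^2 + x/5.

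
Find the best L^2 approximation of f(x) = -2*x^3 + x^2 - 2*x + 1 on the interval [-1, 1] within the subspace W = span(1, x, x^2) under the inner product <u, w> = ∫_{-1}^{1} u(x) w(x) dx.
g(x) = x^2 - 16*x/5 + 1

The best approximation g ∈ W is the orthogonal projection of f onto W. Writing g = a_0 + a_1 x + a_2 x^2, the coefficients solve the normal equations G · a = b where
  G_{ij} = <φ_i, φ_j> and b_i = <f, φ_i>, with φ_0 = 1, φ_1 = x, φ_2 = x^2.
G =
  [2, 0, 2/3]
  [0, 2/3, 0]
  [2/3, 0, 2/5],
b = (8/3, -32/15, 16/15).
Solving gives a_0 = 1, a_1 = -16/5, a_2 = 1, so
  g(x) = x^2 - 16*x/5 + 1.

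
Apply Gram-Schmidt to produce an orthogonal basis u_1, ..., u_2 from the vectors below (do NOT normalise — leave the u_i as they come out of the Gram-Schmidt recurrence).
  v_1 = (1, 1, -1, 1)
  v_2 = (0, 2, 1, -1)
Orthogonal basis:
  u_1 = (1, 1, -1, 1)
  u_2 = (0, 2, 1, -1)

Apply the Gram-Schmidt recurrence
  u_1 = v_1
  u_i = v_i − Σ_{j<i} ((v_i · u_j) / (u_j · u_j)) · u_j.

Step by step this gives:
  u_1 = (1, 1, -1, 1)
  u_2 = (0, 2, 1, -1)

Orthogonality check:
  u_2 · u_1 = 0 (should be 0)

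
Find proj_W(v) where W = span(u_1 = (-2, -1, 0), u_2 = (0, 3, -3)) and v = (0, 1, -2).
proj_W(v) = (-2/9, 13/9, -14/9)

Set up U = [u_1 | ... | u_2] ∈ R^(3×2). The projector onto W = col(U) is P = U (U^T U)^(-1) U^T.
Compute U^T U =
  [5, -3]
  [-3, 18],
and U^T v = (-1, 9).
Solve U^T U · c = U^T v for the coefficients: c = (1/9, 14/27). The projection is proj_W(v) = U c.
Check: (v - proj_W(v)) · u_1 = 0  (should be 0).
Check: (v - proj_W(v)) · u_2 = 0  (should be 0).
Result: proj_W(v) = (-2/9, 13/9, -14/9).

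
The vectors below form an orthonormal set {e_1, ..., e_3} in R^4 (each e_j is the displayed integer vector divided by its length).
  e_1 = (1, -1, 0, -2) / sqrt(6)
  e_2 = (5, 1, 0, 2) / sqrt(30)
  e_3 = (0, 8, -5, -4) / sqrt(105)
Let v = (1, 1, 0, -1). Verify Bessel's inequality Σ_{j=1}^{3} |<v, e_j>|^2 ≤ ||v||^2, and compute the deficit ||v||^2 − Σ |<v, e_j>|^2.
Σ |<v, e_j>|^2 = 18/7; ||v||^2 = 3; deficit = 3/7

Write each e_j = u_j / sqrt(<u_j, u_j>) where u_j is the displayed integer vector. Then <v, e_j> = <v, u_j> / sqrt(<u_j, u_j>), so |<v, e_j>|^2 = <v, u_j>^2 / <u_j, u_j>.
Coefficients: <v, e_1> = 2/sqrt(6), <v, e_2> = 4/sqrt(30), <v, e_3> = 12/sqrt(105).
Square and sum: Σ |<v, e_j>|^2 = 18/7.
Compute ||v||^2 = v·v = 3.
Deficit = 3 − 18/7 = 3/7 ≥ 0, confirming Bessel's inequality. (The deficit equals ||v − Σ <v,e_j> e_j||^2, the squared distance from v to span{e_j}.)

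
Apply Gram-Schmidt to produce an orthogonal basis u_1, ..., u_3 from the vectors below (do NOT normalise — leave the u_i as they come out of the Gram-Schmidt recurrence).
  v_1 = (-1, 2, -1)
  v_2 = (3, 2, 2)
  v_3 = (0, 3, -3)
Orthogonal basis:
  u_1 = (-1, 2, -1)
  u_2 = (17/6, 7/3, 11/6)
  u_3 = (126/101, -21/101, -168/101)

Apply the Gram-Schmidt recurrence
  u_1 = v_1
  u_i = v_i − Σ_{j<i} ((v_i · u_j) / (u_j · u_j)) · u_j.

Step by step this gives:
  u_1 = (-1, 2, -1)
  u_2 = (17/6, 7/3, 11/6)
  u_3 = (126/101, -21/101, -168/101)

Orthogonality check:
  u_2 · u_1 = 0 (should be 0)
  u_3 · u_1 = 0 (should be 0)
  u_3 · u_2 = 0 (should be 0)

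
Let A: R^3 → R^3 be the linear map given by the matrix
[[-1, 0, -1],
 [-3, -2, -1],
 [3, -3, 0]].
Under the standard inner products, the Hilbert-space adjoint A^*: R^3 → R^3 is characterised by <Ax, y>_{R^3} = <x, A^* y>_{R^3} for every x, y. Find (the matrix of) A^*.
A^* = A^T =
[[-1, -3, 3],
 [0, -2, -3],
 [-1, -1, 0]]

For real matrices with standard dot products, the defining identity <Ax, y> = <x, A^* y> gives (Ax)^T y = x^T (A^*) y, i.e. x^T A^T y = x^T (A^*) y. Since this holds for all x, y, we must have A^* = A^T. Therefore
A^* =
[[-1, -3, 3],
 [0, -2, -3],
 [-1, -1, 0]].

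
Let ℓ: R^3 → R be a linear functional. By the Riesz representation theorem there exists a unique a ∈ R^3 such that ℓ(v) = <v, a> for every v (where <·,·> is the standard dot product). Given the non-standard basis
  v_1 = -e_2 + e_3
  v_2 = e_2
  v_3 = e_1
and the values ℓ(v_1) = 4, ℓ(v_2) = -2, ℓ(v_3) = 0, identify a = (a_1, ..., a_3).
a = (0, -2, 2)

Write a = (a_1, ..., a_3) in the standard basis. For each basis vector v_i, ℓ(v_i) = <v_i, a> is a linear equation in the a_j's. Collect the n equations into a matrix system V a = ℓ, where row i of V is v_i (expressed in the standard basis). Since V is invertible (lower-triangular with 1s on the diagonal, up to permutation), solve by back-substitution:
  V =
[[0, -1, 1],
 [0, 1, 0],
 [1, 0, 0]]
  V a = (4, -2, 0)
Solving gives a = (0, -2, 2).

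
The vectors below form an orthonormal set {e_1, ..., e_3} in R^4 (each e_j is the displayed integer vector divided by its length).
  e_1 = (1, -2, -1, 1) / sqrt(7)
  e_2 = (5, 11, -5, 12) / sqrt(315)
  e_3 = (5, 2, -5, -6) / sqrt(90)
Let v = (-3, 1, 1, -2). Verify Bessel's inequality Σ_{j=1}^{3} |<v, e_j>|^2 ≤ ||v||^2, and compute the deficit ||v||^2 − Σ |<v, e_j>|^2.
Σ |<v, e_j>|^2 = 13; ||v||^2 = 15; deficit = 2

Write each e_j = u_j / sqrt(<u_j, u_j>) where u_j is the displayed integer vector. Then <v, e_j> = <v, u_j> / sqrt(<u_j, u_j>), so |<v, e_j>|^2 = <v, u_j>^2 / <u_j, u_j>.
Coefficients: <v, e_1> = -8/sqrt(7), <v, e_2> = -33/sqrt(315), <v, e_3> = -6/sqrt(90).
Square and sum: Σ |<v, e_j>|^2 = 13.
Compute ||v||^2 = v·v = 15.
Deficit = 15 − 13 = 2 ≥ 0, confirming Bessel's inequality. (The deficit equals ||v − Σ <v,e_j> e_j||^2, the squared distance from v to span{e_j}.)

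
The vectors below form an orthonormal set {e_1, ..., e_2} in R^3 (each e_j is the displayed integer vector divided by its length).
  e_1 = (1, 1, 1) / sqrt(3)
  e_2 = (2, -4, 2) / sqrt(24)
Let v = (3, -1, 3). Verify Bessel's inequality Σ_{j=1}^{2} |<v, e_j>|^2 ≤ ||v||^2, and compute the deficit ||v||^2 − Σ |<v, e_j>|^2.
Σ |<v, e_j>|^2 = 19; ||v||^2 = 19; deficit = 0

Write each e_j = u_j / sqrt(<u_j, u_j>) where u_j is the displayed integer vector. Then <v, e_j> = <v, u_j> / sqrt(<u_j, u_j>), so |<v, e_j>|^2 = <v, u_j>^2 / <u_j, u_j>.
Coefficients: <v, e_1> = 5/sqrt(3), <v, e_2> = 16/sqrt(24).
Square and sum: Σ |<v, e_j>|^2 = 19.
Compute ||v||^2 = v·v = 19.
Deficit = 19 − 19 = 0 ≥ 0, confirming Bessel's inequality. (The deficit equals ||v − Σ <v,e_j> e_j||^2, the squared distance from v to span{e_j}.)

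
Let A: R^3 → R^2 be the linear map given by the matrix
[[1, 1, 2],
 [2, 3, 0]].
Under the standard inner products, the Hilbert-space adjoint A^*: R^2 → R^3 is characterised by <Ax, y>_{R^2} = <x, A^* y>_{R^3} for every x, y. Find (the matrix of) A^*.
A^* = A^T =
[[1, 2],
 [1, 3],
 [2, 0]]

For real matrices with standard dot products, the defining identity <Ax, y> = <x, A^* y> gives (Ax)^T y = x^T (A^*) y, i.e. x^T A^T y = x^T (A^*) y. Since this holds for all x, y, we must have A^* = A^T. Therefore
A^* =
[[1, 2],
 [1, 3],
 [2, 0]].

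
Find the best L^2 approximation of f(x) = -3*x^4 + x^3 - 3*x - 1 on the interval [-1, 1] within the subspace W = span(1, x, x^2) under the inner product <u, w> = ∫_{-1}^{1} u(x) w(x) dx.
g(x) = -18*x^2/7 - 12*x/5 - 26/35

The best approximation g ∈ W is the orthogonal projection of f onto W. Writing g = a_0 + a_1 x + a_2 x^2, the coefficients solve the normal equations G · a = b where
  G_{ij} = <φ_i, φ_j> and b_i = <f, φ_i>, with φ_0 = 1, φ_1 = x, φ_2 = x^2.
G =
  [2, 0, 2/3]
  [0, 2/3, 0]
  [2/3, 0, 2/5],
b = (-16/5, -8/5, -32/21).
Solving gives a_0 = -26/35, a_1 = -12/5, a_2 = -18/7, so
  g(x) = -18*x^2/7 - 12*x/5 - 26/35.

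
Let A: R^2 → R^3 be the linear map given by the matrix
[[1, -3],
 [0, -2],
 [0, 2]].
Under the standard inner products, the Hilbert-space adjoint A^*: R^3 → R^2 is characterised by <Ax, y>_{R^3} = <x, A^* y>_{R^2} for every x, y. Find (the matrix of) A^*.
A^* = A^T =
[[1, 0, 0],
 [-3, -2, 2]]

For real matrices with standard dot products, the defining identity <Ax, y> = <x, A^* y> gives (Ax)^T y = x^T (A^*) y, i.e. x^T A^T y = x^T (A^*) y. Since this holds for all x, y, we must have A^* = A^T. Therefore
A^* =
[[1, 0, 0],
 [-3, -2, 2]].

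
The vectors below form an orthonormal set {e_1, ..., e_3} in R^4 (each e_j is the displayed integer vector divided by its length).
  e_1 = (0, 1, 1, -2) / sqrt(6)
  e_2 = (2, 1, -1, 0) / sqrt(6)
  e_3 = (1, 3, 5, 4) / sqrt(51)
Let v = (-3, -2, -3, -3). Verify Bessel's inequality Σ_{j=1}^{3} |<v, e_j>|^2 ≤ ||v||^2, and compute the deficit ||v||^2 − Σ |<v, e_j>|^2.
Σ |<v, e_j>|^2 = 1517/51; ||v||^2 = 31; deficit = 64/51

Write each e_j = u_j / sqrt(<u_j, u_j>) where u_j is the displayed integer vector. Then <v, e_j> = <v, u_j> / sqrt(<u_j, u_j>), so |<v, e_j>|^2 = <v, u_j>^2 / <u_j, u_j>.
Coefficients: <v, e_1> = 1/sqrt(6), <v, e_2> = -5/sqrt(6), <v, e_3> = -36/sqrt(51).
Square and sum: Σ |<v, e_j>|^2 = 1517/51.
Compute ||v||^2 = v·v = 31.
Deficit = 31 − 1517/51 = 64/51 ≥ 0, confirming Bessel's inequality. (The deficit equals ||v − Σ <v,e_j> e_j||^2, the squared distance from v to span{e_j}.)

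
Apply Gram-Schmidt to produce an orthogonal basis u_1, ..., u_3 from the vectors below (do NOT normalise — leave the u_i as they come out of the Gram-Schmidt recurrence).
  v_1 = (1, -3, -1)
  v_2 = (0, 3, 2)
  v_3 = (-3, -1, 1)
Orthogonal basis:
  u_1 = (1, -3, -1)
  u_2 = (1, 0, 1)
  u_3 = (-21/11, -14/11, 21/11)

Apply the Gram-Schmidt recurrence
  u_1 = v_1
  u_i = v_i − Σ_{j<i} ((v_i · u_j) / (u_j · u_j)) · u_j.

Step by step this gives:
  u_1 = (1, -3, -1)
  u_2 = (1, 0, 1)
  u_3 = (-21/11, -14/11, 21/11)

Orthogonality check:
  u_2 · u_1 = 0 (should be 0)
  u_3 · u_1 = 0 (should be 0)
  u_3 · u_2 = 0 (should be 0)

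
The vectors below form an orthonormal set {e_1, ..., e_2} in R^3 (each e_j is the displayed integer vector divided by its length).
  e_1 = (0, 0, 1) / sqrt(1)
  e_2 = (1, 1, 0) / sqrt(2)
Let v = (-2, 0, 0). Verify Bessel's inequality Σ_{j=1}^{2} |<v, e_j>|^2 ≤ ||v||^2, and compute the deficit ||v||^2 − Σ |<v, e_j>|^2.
Σ |<v, e_j>|^2 = 2; ||v||^2 = 4; deficit = 2

Write each e_j = u_j / sqrt(<u_j, u_j>) where u_j is the displayed integer vector. Then <v, e_j> = <v, u_j> / sqrt(<u_j, u_j>), so |<v, e_j>|^2 = <v, u_j>^2 / <u_j, u_j>.
Coefficients: <v, e_1> = 0/sqrt(1), <v, e_2> = -2/sqrt(2).
Square and sum: Σ |<v, e_j>|^2 = 2.
Compute ||v||^2 = v·v = 4.
Deficit = 4 − 2 = 2 ≥ 0, confirming Bessel's inequality. (The deficit equals ||v − Σ <v,e_j> e_j||^2, the squared distance from v to span{e_j}.)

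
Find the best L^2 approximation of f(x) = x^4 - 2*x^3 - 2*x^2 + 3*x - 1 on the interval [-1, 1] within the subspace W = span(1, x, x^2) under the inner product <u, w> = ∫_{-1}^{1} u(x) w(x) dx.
g(x) = -8*x^2/7 + 9*x/5 - 38/35

The best approximation g ∈ W is the orthogonal projection of f onto W. Writing g = a_0 + a_1 x + a_2 x^2, the coefficients solve the normal equations G · a = b where
  G_{ij} = <φ_i, φ_j> and b_i = <f, φ_i>, with φ_0 = 1, φ_1 = x, φ_2 = x^2.
G =
  [2, 0, 2/3]
  [0, 2/3, 0]
  [2/3, 0, 2/5],
b = (-44/15, 6/5, -124/105).
Solving gives a_0 = -38/35, a_1 = 9/5, a_2 = -8/7, so
  g(x) = -8*x^2/7 + 9*x/5 - 38/35.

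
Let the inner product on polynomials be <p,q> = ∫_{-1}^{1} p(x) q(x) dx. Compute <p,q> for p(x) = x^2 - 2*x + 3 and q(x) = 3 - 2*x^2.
<p,q> = 76/5

Expand the product: p(x)·q(x) = -2*x^4 + 4*x^3 - 3*x^2 - 6*x + 9.
∫_{-1}^{1} of each monomial x^k gives [2/(k+1) if k even, 0 if k odd]. Integrating term-by-term (or equivalently evaluating the antiderivative F(x) = -2*x^5/5 + x^4 - x^3 - 3*x^2 + 9*x at the endpoints):
  F(1) − F(−1) = 28/5 − (-48/5) = 76/5.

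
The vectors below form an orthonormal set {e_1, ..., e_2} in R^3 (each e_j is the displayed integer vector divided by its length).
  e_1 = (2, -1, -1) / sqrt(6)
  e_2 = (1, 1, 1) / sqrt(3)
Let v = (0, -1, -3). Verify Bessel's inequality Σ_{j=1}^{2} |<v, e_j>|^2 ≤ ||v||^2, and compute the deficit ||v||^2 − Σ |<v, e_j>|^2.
Σ |<v, e_j>|^2 = 8; ||v||^2 = 10; deficit = 2

Write each e_j = u_j / sqrt(<u_j, u_j>) where u_j is the displayed integer vector. Then <v, e_j> = <v, u_j> / sqrt(<u_j, u_j>), so |<v, e_j>|^2 = <v, u_j>^2 / <u_j, u_j>.
Coefficients: <v, e_1> = 4/sqrt(6), <v, e_2> = -4/sqrt(3).
Square and sum: Σ |<v, e_j>|^2 = 8.
Compute ||v||^2 = v·v = 10.
Deficit = 10 − 8 = 2 ≥ 0, confirming Bessel's inequality. (The deficit equals ||v − Σ <v,e_j> e_j||^2, the squared distance from v to span{e_j}.)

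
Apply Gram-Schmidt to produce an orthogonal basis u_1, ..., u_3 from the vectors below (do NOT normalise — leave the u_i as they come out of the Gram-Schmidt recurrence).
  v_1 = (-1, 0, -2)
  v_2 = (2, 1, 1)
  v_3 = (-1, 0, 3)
Orthogonal basis:
  u_1 = (-1, 0, -2)
  u_2 = (6/5, 1, -3/5)
  u_3 = (-5/7, 15/14, 5/14)

Apply the Gram-Schmidt recurrence
  u_1 = v_1
  u_i = v_i − Σ_{j<i} ((v_i · u_j) / (u_j · u_j)) · u_j.

Step by step this gives:
  u_1 = (-1, 0, -2)
  u_2 = (6/5, 1, -3/5)
  u_3 = (-5/7, 15/14, 5/14)

Orthogonality check:
  u_2 · u_1 = 0 (should be 0)
  u_3 · u_1 = 0 (should be 0)
  u_3 · u_2 = 0 (should be 0)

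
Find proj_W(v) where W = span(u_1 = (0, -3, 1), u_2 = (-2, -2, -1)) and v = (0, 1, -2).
proj_W(v) = (-10/13, 17/13, -14/13)

Set up U = [u_1 | ... | u_2] ∈ R^(3×2). The projector onto W = col(U) is P = U (U^T U)^(-1) U^T.
Compute U^T U =
  [10, 5]
  [5, 9],
and U^T v = (-5, 0).
Solve U^T U · c = U^T v for the coefficients: c = (-9/13, 5/13). The projection is proj_W(v) = U c.
Check: (v - proj_W(v)) · u_1 = 0  (should be 0).
Check: (v - proj_W(v)) · u_2 = 0  (should be 0).
Result: proj_W(v) = (-10/13, 17/13, -14/13).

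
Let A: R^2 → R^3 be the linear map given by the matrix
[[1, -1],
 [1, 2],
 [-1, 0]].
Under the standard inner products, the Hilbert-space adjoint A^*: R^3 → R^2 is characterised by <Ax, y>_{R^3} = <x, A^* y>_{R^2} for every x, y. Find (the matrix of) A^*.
A^* = A^T =
[[1, 1, -1],
 [-1, 2, 0]]

For real matrices with standard dot products, the defining identity <Ax, y> = <x, A^* y> gives (Ax)^T y = x^T (A^*) y, i.e. x^T A^T y = x^T (A^*) y. Since this holds for all x, y, we must have A^* = A^T. Therefore
A^* =
[[1, 1, -1],
 [-1, 2, 0]].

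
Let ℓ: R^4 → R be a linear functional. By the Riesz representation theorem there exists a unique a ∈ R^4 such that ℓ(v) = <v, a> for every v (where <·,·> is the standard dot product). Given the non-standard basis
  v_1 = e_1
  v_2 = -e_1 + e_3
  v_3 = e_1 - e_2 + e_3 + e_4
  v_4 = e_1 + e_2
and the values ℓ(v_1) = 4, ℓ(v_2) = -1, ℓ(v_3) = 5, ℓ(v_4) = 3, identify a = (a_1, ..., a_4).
a = (4, -1, 3, -3)

Write a = (a_1, ..., a_4) in the standard basis. For each basis vector v_i, ℓ(v_i) = <v_i, a> is a linear equation in the a_j's. Collect the n equations into a matrix system V a = ℓ, where row i of V is v_i (expressed in the standard basis). Since V is invertible (lower-triangular with 1s on the diagonal, up to permutation), solve by back-substitution:
  V =
[[1, 0, 0, 0],
 [-1, 0, 1, 0],
 [1, -1, 1, 1],
 [1, 1, 0, 0]]
  V a = (4, -1, 5, 3)
Solving gives a = (4, -1, 3, -3).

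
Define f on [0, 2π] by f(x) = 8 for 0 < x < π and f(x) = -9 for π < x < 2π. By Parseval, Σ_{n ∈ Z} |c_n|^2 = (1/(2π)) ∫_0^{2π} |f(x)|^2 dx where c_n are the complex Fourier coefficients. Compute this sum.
Σ |c_n|^2 = 145/2

Parseval equates the L^2 energy of f (normalised by 1/(2π)) with the ℓ^2 sum of its Fourier coefficients: (1/(2π)) ∫_0^{2π} |f|^2 = Σ |c_n|^2.
Compute the left side: (1/(2π)) [∫_0^π 8^2 dx + ∫_π^{2π} (-9)^2 dx] = (1/(2π)) · (64π + 81π) = (64 + 81)/2 = 145/2.
So Σ_{n ∈ Z} |c_n|^2 = 145/2.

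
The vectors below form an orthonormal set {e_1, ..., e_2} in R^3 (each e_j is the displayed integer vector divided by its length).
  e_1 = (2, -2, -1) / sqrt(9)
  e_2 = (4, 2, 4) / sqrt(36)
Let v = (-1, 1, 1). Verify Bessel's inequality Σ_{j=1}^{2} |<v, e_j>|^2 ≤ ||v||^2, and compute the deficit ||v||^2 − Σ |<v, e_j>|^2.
Σ |<v, e_j>|^2 = 26/9; ||v||^2 = 3; deficit = 1/9

Write each e_j = u_j / sqrt(<u_j, u_j>) where u_j is the displayed integer vector. Then <v, e_j> = <v, u_j> / sqrt(<u_j, u_j>), so |<v, e_j>|^2 = <v, u_j>^2 / <u_j, u_j>.
Coefficients: <v, e_1> = -5/sqrt(9), <v, e_2> = 2/sqrt(36).
Square and sum: Σ |<v, e_j>|^2 = 26/9.
Compute ||v||^2 = v·v = 3.
Deficit = 3 − 26/9 = 1/9 ≥ 0, confirming Bessel's inequality. (The deficit equals ||v − Σ <v,e_j> e_j||^2, the squared distance from v to span{e_j}.)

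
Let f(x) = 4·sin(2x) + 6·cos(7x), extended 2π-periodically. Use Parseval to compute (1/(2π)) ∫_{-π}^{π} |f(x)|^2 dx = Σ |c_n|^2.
Σ |c_n|^2 = 26

Expand |f|^2 and use orthogonality of {sin(nx), cos(mx)} on [-π, π]:
  ∫_{-π}^{π} sin(nx)^2 dx = π, ∫ cos(mx)^2 dx = π, and cross terms integrate to 0.
So ∫_{-π}^{π} f(x)^2 dx = 4^2 · π + 6^2 · π = (16 + 36)π.
Divide by 2π: (16 + 36)/2 = 26.
By Parseval, this equals Σ |c_n|^2.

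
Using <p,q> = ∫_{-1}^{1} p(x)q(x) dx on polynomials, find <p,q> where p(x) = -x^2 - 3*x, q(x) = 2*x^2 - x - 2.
<p,q> = 38/15

Expand the product: p(x)·q(x) = -2*x^4 - 5*x^3 + 5*x^2 + 6*x.
∫_{-1}^{1} of each monomial x^k gives [2/(k+1) if k even, 0 if k odd]. Integrating term-by-term (or equivalently evaluating the antiderivative F(x) = -2*x^5/5 - 5*x^4/4 + 5*x^3/3 + 3*x^2 at the endpoints):
  F(1) − F(−1) = 181/60 − (29/60) = 38/15.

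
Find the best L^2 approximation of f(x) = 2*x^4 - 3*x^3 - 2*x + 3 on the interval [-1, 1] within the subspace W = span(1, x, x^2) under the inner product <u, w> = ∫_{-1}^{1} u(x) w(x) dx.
g(x) = 12*x^2/7 - 19*x/5 + 99/35

The best approximation g ∈ W is the orthogonal projection of f onto W. Writing g = a_0 + a_1 x + a_2 x^2, the coefficients solve the normal equations G · a = b where
  G_{ij} = <φ_i, φ_j> and b_i = <f, φ_i>, with φ_0 = 1, φ_1 = x, φ_2 = x^2.
G =
  [2, 0, 2/3]
  [0, 2/3, 0]
  [2/3, 0, 2/5],
b = (34/5, -38/15, 18/7).
Solving gives a_0 = 99/35, a_1 = -19/5, a_2 = 12/7, so
  g(x) = 12*x^2/7 - 19*x/5 + 99/35.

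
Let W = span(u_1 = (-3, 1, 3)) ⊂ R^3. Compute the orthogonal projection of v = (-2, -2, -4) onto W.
proj_W(v) = (24/19, -8/19, -24/19)

Set up U = [u_1 | ... | u_1] ∈ R^(3×1). The projector onto W = col(U) is P = U (U^T U)^(-1) U^T.
Compute U^T U =
  [19],
and U^T v = (-8).
Solve U^T U · c = U^T v for the coefficients: c = (-8/19). The projection is proj_W(v) = U c.
Check: (v - proj_W(v)) · u_1 = 0  (should be 0).
Result: proj_W(v) = (24/19, -8/19, -24/19).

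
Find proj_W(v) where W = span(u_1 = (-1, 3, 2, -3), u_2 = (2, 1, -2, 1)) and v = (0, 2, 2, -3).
proj_W(v) = (-81/97, 479/194, 161/97, -481/194)

Set up U = [u_1 | ... | u_2] ∈ R^(4×2). The projector onto W = col(U) is P = U (U^T U)^(-1) U^T.
Compute U^T U =
  [23, -6]
  [-6, 10],
and U^T v = (19, -5).
Solve U^T U · c = U^T v for the coefficients: c = (80/97, -1/194). The projection is proj_W(v) = U c.
Check: (v - proj_W(v)) · u_1 = 0  (should be 0).
Check: (v - proj_W(v)) · u_2 = 0  (should be 0).
Result: proj_W(v) = (-81/97, 479/194, 161/97, -481/194).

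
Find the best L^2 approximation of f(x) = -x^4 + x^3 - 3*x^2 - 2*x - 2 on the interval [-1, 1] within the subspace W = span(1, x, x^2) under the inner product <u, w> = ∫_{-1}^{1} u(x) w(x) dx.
g(x) = -27*x^2/7 - 7*x/5 - 67/35

The best approximation g ∈ W is the orthogonal projection of f onto W. Writing g = a_0 + a_1 x + a_2 x^2, the coefficients solve the normal equations G · a = b where
  G_{ij} = <φ_i, φ_j> and b_i = <f, φ_i>, with φ_0 = 1, φ_1 = x, φ_2 = x^2.
G =
  [2, 0, 2/3]
  [0, 2/3, 0]
  [2/3, 0, 2/5],
b = (-32/5, -14/15, -296/105).
Solving gives a_0 = -67/35, a_1 = -7/5, a_2 = -27/7, so
  g(x) = -27*x^2/7 - 7*x/5 - 67/35.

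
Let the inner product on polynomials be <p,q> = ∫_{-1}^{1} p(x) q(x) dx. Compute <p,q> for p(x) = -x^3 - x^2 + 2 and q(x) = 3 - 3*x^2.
<p,q> = 36/5

Expand the product: p(x)·q(x) = 3*x^5 + 3*x^4 - 3*x^3 - 9*x^2 + 6.
∫_{-1}^{1} of each monomial x^k gives [2/(k+1) if k even, 0 if k odd]. Integrating term-by-term (or equivalently evaluating the antiderivative F(x) = x^6/2 + 3*x^5/5 - 3*x^4/4 - 3*x^3 + 6*x at the endpoints):
  F(1) − F(−1) = 67/20 − (-77/20) = 36/5.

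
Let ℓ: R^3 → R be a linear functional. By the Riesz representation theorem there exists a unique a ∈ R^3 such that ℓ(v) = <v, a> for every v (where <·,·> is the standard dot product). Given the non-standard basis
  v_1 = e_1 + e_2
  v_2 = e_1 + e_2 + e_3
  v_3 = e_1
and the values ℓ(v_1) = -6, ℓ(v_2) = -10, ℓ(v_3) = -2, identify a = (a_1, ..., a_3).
a = (-2, -4, -4)

Write a = (a_1, ..., a_3) in the standard basis. For each basis vector v_i, ℓ(v_i) = <v_i, a> is a linear equation in the a_j's. Collect the n equations into a matrix system V a = ℓ, where row i of V is v_i (expressed in the standard basis). Since V is invertible (lower-triangular with 1s on the diagonal, up to permutation), solve by back-substitution:
  V =
[[1, 1, 0],
 [1, 1, 1],
 [1, 0, 0]]
  V a = (-6, -10, -2)
Solving gives a = (-2, -4, -4).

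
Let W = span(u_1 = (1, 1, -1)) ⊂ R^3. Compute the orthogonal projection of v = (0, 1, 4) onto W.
proj_W(v) = (-1, -1, 1)

Set up U = [u_1 | ... | u_1] ∈ R^(3×1). The projector onto W = col(U) is P = U (U^T U)^(-1) U^T.
Compute U^T U =
  [3],
and U^T v = (-3).
Solve U^T U · c = U^T v for the coefficients: c = (-1). The projection is proj_W(v) = U c.
Check: (v - proj_W(v)) · u_1 = 0  (should be 0).
Result: proj_W(v) = (-1, -1, 1).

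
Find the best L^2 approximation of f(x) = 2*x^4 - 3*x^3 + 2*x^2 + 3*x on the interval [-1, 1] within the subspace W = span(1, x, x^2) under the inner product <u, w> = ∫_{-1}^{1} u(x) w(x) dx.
g(x) = 26*x^2/7 + 6*x/5 - 6/35

The best approximation g ∈ W is the orthogonal projection of f onto W. Writing g = a_0 + a_1 x + a_2 x^2, the coefficients solve the normal equations G · a = b where
  G_{ij} = <φ_i, φ_j> and b_i = <f, φ_i>, with φ_0 = 1, φ_1 = x, φ_2 = x^2.
G =
  [2, 0, 2/3]
  [0, 2/3, 0]
  [2/3, 0, 2/5],
b = (32/15, 4/5, 48/35).
Solving gives a_0 = -6/35, a_1 = 6/5, a_2 = 26/7, so
  g(x) = 26*x^2/7 + 6*x/5 - 6/35.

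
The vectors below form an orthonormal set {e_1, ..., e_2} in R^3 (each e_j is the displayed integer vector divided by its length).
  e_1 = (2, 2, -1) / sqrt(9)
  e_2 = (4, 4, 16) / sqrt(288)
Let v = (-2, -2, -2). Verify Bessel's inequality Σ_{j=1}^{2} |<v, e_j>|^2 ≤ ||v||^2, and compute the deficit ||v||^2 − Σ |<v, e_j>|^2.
Σ |<v, e_j>|^2 = 12; ||v||^2 = 12; deficit = 0

Write each e_j = u_j / sqrt(<u_j, u_j>) where u_j is the displayed integer vector. Then <v, e_j> = <v, u_j> / sqrt(<u_j, u_j>), so |<v, e_j>|^2 = <v, u_j>^2 / <u_j, u_j>.
Coefficients: <v, e_1> = -6/sqrt(9), <v, e_2> = -48/sqrt(288).
Square and sum: Σ |<v, e_j>|^2 = 12.
Compute ||v||^2 = v·v = 12.
Deficit = 12 − 12 = 0 ≥ 0, confirming Bessel's inequality. (The deficit equals ||v − Σ <v,e_j> e_j||^2, the squared distance from v to span{e_j}.)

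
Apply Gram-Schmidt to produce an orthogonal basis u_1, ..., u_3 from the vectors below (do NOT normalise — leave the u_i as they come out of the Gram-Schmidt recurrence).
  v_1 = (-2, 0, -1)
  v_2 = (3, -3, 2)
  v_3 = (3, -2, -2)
Orthogonal basis:
  u_1 = (-2, 0, -1)
  u_2 = (-1/5, -3, 2/5)
  u_3 = (3/2, -1/2, -3)

Apply the Gram-Schmidt recurrence
  u_1 = v_1
  u_i = v_i − Σ_{j<i} ((v_i · u_j) / (u_j · u_j)) · u_j.

Step by step this gives:
  u_1 = (-2, 0, -1)
  u_2 = (-1/5, -3, 2/5)
  u_3 = (3/2, -1/2, -3)

Orthogonality check:
  u_2 · u_1 = 0 (should be 0)
  u_3 · u_1 = 0 (should be 0)
  u_3 · u_2 = 0 (should be 0)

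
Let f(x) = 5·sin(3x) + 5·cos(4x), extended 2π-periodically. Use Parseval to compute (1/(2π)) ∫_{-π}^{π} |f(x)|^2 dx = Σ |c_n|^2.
Σ |c_n|^2 = 25

Expand |f|^2 and use orthogonality of {sin(nx), cos(mx)} on [-π, π]:
  ∫_{-π}^{π} sin(nx)^2 dx = π, ∫ cos(mx)^2 dx = π, and cross terms integrate to 0.
So ∫_{-π}^{π} f(x)^2 dx = 5^2 · π + 5^2 · π = (25 + 25)π.
Divide by 2π: (25 + 25)/2 = 25.
By Parseval, this equals Σ |c_n|^2.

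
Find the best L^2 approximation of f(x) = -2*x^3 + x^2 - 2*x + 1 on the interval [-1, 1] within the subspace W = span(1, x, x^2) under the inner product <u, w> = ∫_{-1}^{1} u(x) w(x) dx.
g(x) = x^2 - 16*x/5 + 1

The best approximation g ∈ W is the orthogonal projection of f onto W. Writing g = a_0 + a_1 x + a_2 x^2, the coefficients solve the normal equations G · a = b where
  G_{ij} = <φ_i, φ_j> and b_i = <f, φ_i>, with φ_0 = 1, φ_1 = x, φ_2 = x^2.
G =
  [2, 0, 2/3]
  [0, 2/3, 0]
  [2/3, 0, 2/5],
b = (8/3, -32/15, 16/15).
Solving gives a_0 = 1, a_1 = -16/5, a_2 = 1, so
  g(x) = x^2 - 16*x/5 + 1.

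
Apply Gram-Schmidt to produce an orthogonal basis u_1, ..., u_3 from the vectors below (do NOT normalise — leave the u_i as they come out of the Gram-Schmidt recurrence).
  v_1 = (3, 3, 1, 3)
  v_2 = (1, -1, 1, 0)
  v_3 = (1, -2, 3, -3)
Orthogonal basis:
  u_1 = (3, 3, 1, 3)
  u_2 = (25/28, -31/28, 27/28, -3/28)
  u_3 = (5/83, 110/83, 105/83, -150/83)

Apply the Gram-Schmidt recurrence
  u_1 = v_1
  u_i = v_i − Σ_{j<i} ((v_i · u_j) / (u_j · u_j)) · u_j.

Step by step this gives:
  u_1 = (3, 3, 1, 3)
  u_2 = (25/28, -31/28, 27/28, -3/28)
  u_3 = (5/83, 110/83, 105/83, -150/83)

Orthogonality check:
  u_2 · u_1 = 0 (should be 0)
  u_3 · u_1 = 0 (should be 0)
  u_3 · u_2 = 0 (should be 0)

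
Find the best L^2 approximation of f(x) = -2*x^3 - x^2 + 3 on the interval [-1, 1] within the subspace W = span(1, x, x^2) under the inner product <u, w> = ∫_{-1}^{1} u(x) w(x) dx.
g(x) = -x^2 - 6*x/5 + 3

The best approximation g ∈ W is the orthogonal projection of f onto W. Writing g = a_0 + a_1 x + a_2 x^2, the coefficients solve the normal equations G · a = b where
  G_{ij} = <φ_i, φ_j> and b_i = <f, φ_i>, with φ_0 = 1, φ_1 = x, φ_2 = x^2.
G =
  [2, 0, 2/3]
  [0, 2/3, 0]
  [2/3, 0, 2/5],
b = (16/3, -4/5, 8/5).
Solving gives a_0 = 3, a_1 = -6/5, a_2 = -1, so
  g(x) = -x^2 - 6*x/5 + 3.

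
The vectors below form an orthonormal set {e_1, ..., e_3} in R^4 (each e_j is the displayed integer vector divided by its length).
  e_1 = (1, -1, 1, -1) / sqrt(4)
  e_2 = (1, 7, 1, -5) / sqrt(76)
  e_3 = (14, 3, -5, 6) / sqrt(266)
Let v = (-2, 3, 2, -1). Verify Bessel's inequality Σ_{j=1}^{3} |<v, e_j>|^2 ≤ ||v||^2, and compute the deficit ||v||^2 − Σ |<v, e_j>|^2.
Σ |<v, e_j>|^2 = 29/2; ||v||^2 = 18; deficit = 7/2

Write each e_j = u_j / sqrt(<u_j, u_j>) where u_j is the displayed integer vector. Then <v, e_j> = <v, u_j> / sqrt(<u_j, u_j>), so |<v, e_j>|^2 = <v, u_j>^2 / <u_j, u_j>.
Coefficients: <v, e_1> = -2/sqrt(4), <v, e_2> = 26/sqrt(76), <v, e_3> = -35/sqrt(266).
Square and sum: Σ |<v, e_j>|^2 = 29/2.
Compute ||v||^2 = v·v = 18.
Deficit = 18 − 29/2 = 7/2 ≥ 0, confirming Bessel's inequality. (The deficit equals ||v − Σ <v,e_j> e_j||^2, the squared distance from v to span{e_j}.)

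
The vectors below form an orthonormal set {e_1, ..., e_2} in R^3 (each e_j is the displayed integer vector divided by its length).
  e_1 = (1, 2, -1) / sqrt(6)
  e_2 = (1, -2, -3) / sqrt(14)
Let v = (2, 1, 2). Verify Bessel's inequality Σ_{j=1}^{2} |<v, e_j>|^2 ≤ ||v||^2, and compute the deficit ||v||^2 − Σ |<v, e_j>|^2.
Σ |<v, e_j>|^2 = 68/21; ||v||^2 = 9; deficit = 121/21

Write each e_j = u_j / sqrt(<u_j, u_j>) where u_j is the displayed integer vector. Then <v, e_j> = <v, u_j> / sqrt(<u_j, u_j>), so |<v, e_j>|^2 = <v, u_j>^2 / <u_j, u_j>.
Coefficients: <v, e_1> = 2/sqrt(6), <v, e_2> = -6/sqrt(14).
Square and sum: Σ |<v, e_j>|^2 = 68/21.
Compute ||v||^2 = v·v = 9.
Deficit = 9 − 68/21 = 121/21 ≥ 0, confirming Bessel's inequality. (The deficit equals ||v − Σ <v,e_j> e_j||^2, the squared distance from v to span{e_j}.)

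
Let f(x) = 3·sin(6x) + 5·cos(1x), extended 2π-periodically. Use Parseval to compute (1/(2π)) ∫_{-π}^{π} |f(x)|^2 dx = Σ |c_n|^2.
Σ |c_n|^2 = 17

Expand |f|^2 and use orthogonality of {sin(nx), cos(mx)} on [-π, π]:
  ∫_{-π}^{π} sin(nx)^2 dx = π, ∫ cos(mx)^2 dx = π, and cross terms integrate to 0.
So ∫_{-π}^{π} f(x)^2 dx = 3^2 · π + 5^2 · π = (9 + 25)π.
Divide by 2π: (9 + 25)/2 = 17.
By Parseval, this equals Σ |c_n|^2.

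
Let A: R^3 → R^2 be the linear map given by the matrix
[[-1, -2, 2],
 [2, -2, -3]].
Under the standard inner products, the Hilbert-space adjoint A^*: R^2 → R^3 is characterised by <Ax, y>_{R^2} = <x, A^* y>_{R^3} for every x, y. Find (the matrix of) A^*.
A^* = A^T =
[[-1, 2],
 [-2, -2],
 [2, -3]]

For real matrices with standard dot products, the defining identity <Ax, y> = <x, A^* y> gives (Ax)^T y = x^T (A^*) y, i.e. x^T A^T y = x^T (A^*) y. Since this holds for all x, y, we must have A^* = A^T. Therefore
A^* =
[[-1, 2],
 [-2, -2],
 [2, -3]].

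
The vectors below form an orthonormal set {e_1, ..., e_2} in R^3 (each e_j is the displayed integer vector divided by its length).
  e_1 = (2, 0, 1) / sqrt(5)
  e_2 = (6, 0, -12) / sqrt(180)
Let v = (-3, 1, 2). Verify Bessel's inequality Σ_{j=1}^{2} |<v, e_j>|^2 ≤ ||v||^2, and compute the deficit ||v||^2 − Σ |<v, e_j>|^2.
Σ |<v, e_j>|^2 = 13; ||v||^2 = 14; deficit = 1

Write each e_j = u_j / sqrt(<u_j, u_j>) where u_j is the displayed integer vector. Then <v, e_j> = <v, u_j> / sqrt(<u_j, u_j>), so |<v, e_j>|^2 = <v, u_j>^2 / <u_j, u_j>.
Coefficients: <v, e_1> = -4/sqrt(5), <v, e_2> = -42/sqrt(180).
Square and sum: Σ |<v, e_j>|^2 = 13.
Compute ||v||^2 = v·v = 14.
Deficit = 14 − 13 = 1 ≥ 0, confirming Bessel's inequality. (The deficit equals ||v − Σ <v,e_j> e_j||^2, the squared distance from v to span{e_j}.)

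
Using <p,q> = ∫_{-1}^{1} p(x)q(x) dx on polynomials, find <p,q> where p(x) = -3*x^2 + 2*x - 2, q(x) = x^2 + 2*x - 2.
<p,q> = 182/15

Expand the product: p(x)·q(x) = -3*x^4 - 4*x^3 + 8*x^2 - 8*x + 4.
∫_{-1}^{1} of each monomial x^k gives [2/(k+1) if k even, 0 if k odd]. Integrating term-by-term (or equivalently evaluating the antiderivative F(x) = -3*x^5/5 - x^4 + 8*x^3/3 - 4*x^2 + 4*x at the endpoints):
  F(1) − F(−1) = 16/15 − (-166/15) = 182/15.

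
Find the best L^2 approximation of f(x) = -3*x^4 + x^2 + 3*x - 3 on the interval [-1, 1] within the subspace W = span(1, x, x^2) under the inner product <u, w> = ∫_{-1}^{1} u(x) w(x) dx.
g(x) = -11*x^2/7 + 3*x - 96/35

The best approximation g ∈ W is the orthogonal projection of f onto W. Writing g = a_0 + a_1 x + a_2 x^2, the coefficients solve the normal equations G · a = b where
  G_{ij} = <φ_i, φ_j> and b_i = <f, φ_i>, with φ_0 = 1, φ_1 = x, φ_2 = x^2.
G =
  [2, 0, 2/3]
  [0, 2/3, 0]
  [2/3, 0, 2/5],
b = (-98/15, 2, -86/35).
Solving gives a_0 = -96/35, a_1 = 3, a_2 = -11/7, so
  g(x) = -11*x^2/7 + 3*x - 96/35.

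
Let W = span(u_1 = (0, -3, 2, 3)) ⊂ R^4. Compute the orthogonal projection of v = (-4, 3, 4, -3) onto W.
proj_W(v) = (0, 15/11, -10/11, -15/11)

Set up U = [u_1 | ... | u_1] ∈ R^(4×1). The projector onto W = col(U) is P = U (U^T U)^(-1) U^T.
Compute U^T U =
  [22],
and U^T v = (-10).
Solve U^T U · c = U^T v for the coefficients: c = (-5/11). The projection is proj_W(v) = U c.
Check: (v - proj_W(v)) · u_1 = 0  (should be 0).
Result: proj_W(v) = (0, 15/11, -10/11, -15/11).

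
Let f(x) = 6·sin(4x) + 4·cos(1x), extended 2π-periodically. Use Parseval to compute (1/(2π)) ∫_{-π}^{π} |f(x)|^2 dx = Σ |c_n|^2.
Σ |c_n|^2 = 26

Expand |f|^2 and use orthogonality of {sin(nx), cos(mx)} on [-π, π]:
  ∫_{-π}^{π} sin(nx)^2 dx = π, ∫ cos(mx)^2 dx = π, and cross terms integrate to 0.
So ∫_{-π}^{π} f(x)^2 dx = 6^2 · π + 4^2 · π = (36 + 16)π.
Divide by 2π: (36 + 16)/2 = 26.
By Parseval, this equals Σ |c_n|^2.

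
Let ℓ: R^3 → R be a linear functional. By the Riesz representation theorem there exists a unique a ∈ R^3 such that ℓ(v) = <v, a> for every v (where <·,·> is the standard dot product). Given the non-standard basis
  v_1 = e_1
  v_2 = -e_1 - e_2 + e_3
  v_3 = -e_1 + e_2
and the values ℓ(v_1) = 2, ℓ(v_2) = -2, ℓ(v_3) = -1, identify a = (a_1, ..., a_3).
a = (2, 1, 1)

Write a = (a_1, ..., a_3) in the standard basis. For each basis vector v_i, ℓ(v_i) = <v_i, a> is a linear equation in the a_j's. Collect the n equations into a matrix system V a = ℓ, where row i of V is v_i (expressed in the standard basis). Since V is invertible (lower-triangular with 1s on the diagonal, up to permutation), solve by back-substitution:
  V =
[[1, 0, 0],
 [-1, -1, 1],
 [-1, 1, 0]]
  V a = (2, -2, -1)
Solving gives a = (2, 1, 1).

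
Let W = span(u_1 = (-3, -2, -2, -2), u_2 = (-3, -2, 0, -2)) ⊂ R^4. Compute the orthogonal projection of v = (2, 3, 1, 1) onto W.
proj_W(v) = (42/17, 28/17, 1, 28/17)

Set up U = [u_1 | ... | u_2] ∈ R^(4×2). The projector onto W = col(U) is P = U (U^T U)^(-1) U^T.
Compute U^T U =
  [21, 17]
  [17, 17],
and U^T v = (-16, -14).
Solve U^T U · c = U^T v for the coefficients: c = (-1/2, -11/34). The projection is proj_W(v) = U c.
Check: (v - proj_W(v)) · u_1 = 0  (should be 0).
Check: (v - proj_W(v)) · u_2 = 0  (should be 0).
Result: proj_W(v) = (42/17, 28/17, 1, 28/17).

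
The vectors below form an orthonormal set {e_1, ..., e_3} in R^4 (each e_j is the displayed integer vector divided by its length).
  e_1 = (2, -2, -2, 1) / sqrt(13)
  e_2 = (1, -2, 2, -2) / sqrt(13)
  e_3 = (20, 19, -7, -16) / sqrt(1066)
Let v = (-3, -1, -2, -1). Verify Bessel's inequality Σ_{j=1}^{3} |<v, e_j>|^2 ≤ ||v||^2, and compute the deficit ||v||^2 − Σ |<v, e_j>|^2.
Σ |<v, e_j>|^2 = 3221/1066; ||v||^2 = 15; deficit = 12769/1066

Write each e_j = u_j / sqrt(<u_j, u_j>) where u_j is the displayed integer vector. Then <v, e_j> = <v, u_j> / sqrt(<u_j, u_j>), so |<v, e_j>|^2 = <v, u_j>^2 / <u_j, u_j>.
Coefficients: <v, e_1> = -1/sqrt(13), <v, e_2> = -3/sqrt(13), <v, e_3> = -49/sqrt(1066).
Square and sum: Σ |<v, e_j>|^2 = 3221/1066.
Compute ||v||^2 = v·v = 15.
Deficit = 15 − 3221/1066 = 12769/1066 ≥ 0, confirming Bessel's inequality. (The deficit equals ||v − Σ <v,e_j> e_j||^2, the squared distance from v to span{e_j}.)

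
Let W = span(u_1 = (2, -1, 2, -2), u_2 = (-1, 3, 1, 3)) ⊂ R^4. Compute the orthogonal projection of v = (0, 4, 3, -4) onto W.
proj_W(v) = (325/179, 160/179, 583/179, -67/179)

Set up U = [u_1 | ... | u_2] ∈ R^(4×2). The projector onto W = col(U) is P = U (U^T U)^(-1) U^T.
Compute U^T U =
  [13, -9]
  [-9, 20],
and U^T v = (10, 3).
Solve U^T U · c = U^T v for the coefficients: c = (227/179, 129/179). The projection is proj_W(v) = U c.
Check: (v - proj_W(v)) · u_1 = 0  (should be 0).
Check: (v - proj_W(v)) · u_2 = 0  (should be 0).
Result: proj_W(v) = (325/179, 160/179, 583/179, -67/179).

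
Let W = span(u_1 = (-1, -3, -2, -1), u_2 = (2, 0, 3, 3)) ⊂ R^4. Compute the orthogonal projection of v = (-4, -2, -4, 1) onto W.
proj_W(v) = (-17/11, -51/19, -578/209, -391/209)

Set up U = [u_1 | ... | u_2] ∈ R^(4×2). The projector onto W = col(U) is P = U (U^T U)^(-1) U^T.
Compute U^T U =
  [15, -11]
  [-11, 22],
and U^T v = (17, -17).
Solve U^T U · c = U^T v for the coefficients: c = (17/19, -68/209). The projection is proj_W(v) = U c.
Check: (v - proj_W(v)) · u_1 = 0  (should be 0).
Check: (v - proj_W(v)) · u_2 = 0  (should be 0).
Result: proj_W(v) = (-17/11, -51/19, -578/209, -391/209).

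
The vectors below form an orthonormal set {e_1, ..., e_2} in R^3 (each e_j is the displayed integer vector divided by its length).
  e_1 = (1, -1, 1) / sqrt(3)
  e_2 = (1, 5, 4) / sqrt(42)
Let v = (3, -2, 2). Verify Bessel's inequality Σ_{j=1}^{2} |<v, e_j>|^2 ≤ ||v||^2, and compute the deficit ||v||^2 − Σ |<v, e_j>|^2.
Σ |<v, e_j>|^2 = 229/14; ||v||^2 = 17; deficit = 9/14

Write each e_j = u_j / sqrt(<u_j, u_j>) where u_j is the displayed integer vector. Then <v, e_j> = <v, u_j> / sqrt(<u_j, u_j>), so |<v, e_j>|^2 = <v, u_j>^2 / <u_j, u_j>.
Coefficients: <v, e_1> = 7/sqrt(3), <v, e_2> = 1/sqrt(42).
Square and sum: Σ |<v, e_j>|^2 = 229/14.
Compute ||v||^2 = v·v = 17.
Deficit = 17 − 229/14 = 9/14 ≥ 0, confirming Bessel's inequality. (The deficit equals ||v − Σ <v,e_j> e_j||^2, the squared distance from v to span{e_j}.)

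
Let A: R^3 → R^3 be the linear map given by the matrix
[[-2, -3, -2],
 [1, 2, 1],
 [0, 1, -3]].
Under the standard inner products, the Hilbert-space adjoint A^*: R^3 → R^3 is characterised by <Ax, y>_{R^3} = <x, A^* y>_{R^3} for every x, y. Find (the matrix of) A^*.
A^* = A^T =
[[-2, 1, 0],
 [-3, 2, 1],
 [-2, 1, -3]]

For real matrices with standard dot products, the defining identity <Ax, y> = <x, A^* y> gives (Ax)^T y = x^T (A^*) y, i.e. x^T A^T y = x^T (A^*) y. Since this holds for all x, y, we must have A^* = A^T. Therefore
A^* =
[[-2, 1, 0],
 [-3, 2, 1],
 [-2, 1, -3]].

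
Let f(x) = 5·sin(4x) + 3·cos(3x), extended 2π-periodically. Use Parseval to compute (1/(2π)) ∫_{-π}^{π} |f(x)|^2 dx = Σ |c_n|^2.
Σ |c_n|^2 = 17

Expand |f|^2 and use orthogonality of {sin(nx), cos(mx)} on [-π, π]:
  ∫_{-π}^{π} sin(nx)^2 dx = π, ∫ cos(mx)^2 dx = π, and cross terms integrate to 0.
So ∫_{-π}^{π} f(x)^2 dx = 5^2 · π + 3^2 · π = (25 + 9)π.
Divide by 2π: (25 + 9)/2 = 17.
By Parseval, this equals Σ |c_n|^2.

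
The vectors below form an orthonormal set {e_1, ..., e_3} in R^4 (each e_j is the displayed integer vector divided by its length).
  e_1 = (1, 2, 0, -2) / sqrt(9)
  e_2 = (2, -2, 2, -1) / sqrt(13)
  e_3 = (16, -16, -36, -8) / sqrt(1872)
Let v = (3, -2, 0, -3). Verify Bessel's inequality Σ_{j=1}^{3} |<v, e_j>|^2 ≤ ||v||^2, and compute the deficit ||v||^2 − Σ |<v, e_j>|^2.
Σ |<v, e_j>|^2 = 194/9; ||v||^2 = 22; deficit = 4/9

Write each e_j = u_j / sqrt(<u_j, u_j>) where u_j is the displayed integer vector. Then <v, e_j> = <v, u_j> / sqrt(<u_j, u_j>), so |<v, e_j>|^2 = <v, u_j>^2 / <u_j, u_j>.
Coefficients: <v, e_1> = 5/sqrt(9), <v, e_2> = 13/sqrt(13), <v, e_3> = 104/sqrt(1872).
Square and sum: Σ |<v, e_j>|^2 = 194/9.
Compute ||v||^2 = v·v = 22.
Deficit = 22 − 194/9 = 4/9 ≥ 0, confirming Bessel's inequality. (The deficit equals ||v − Σ <v,e_j> e_j||^2, the squared distance from v to span{e_j}.)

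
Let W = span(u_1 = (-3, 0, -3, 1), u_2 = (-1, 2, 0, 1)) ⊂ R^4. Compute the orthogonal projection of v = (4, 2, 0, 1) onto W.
proj_W(v) = (3/2, 9/7, 15/7, -1/14)

Set up U = [u_1 | ... | u_2] ∈ R^(4×2). The projector onto W = col(U) is P = U (U^T U)^(-1) U^T.
Compute U^T U =
  [19, 4]
  [4, 6],
and U^T v = (-11, 1).
Solve U^T U · c = U^T v for the coefficients: c = (-5/7, 9/14). The projection is proj_W(v) = U c.
Check: (v - proj_W(v)) · u_1 = 0  (should be 0).
Check: (v - proj_W(v)) · u_2 = 0  (should be 0).
Result: proj_W(v) = (3/2, 9/7, 15/7, -1/14).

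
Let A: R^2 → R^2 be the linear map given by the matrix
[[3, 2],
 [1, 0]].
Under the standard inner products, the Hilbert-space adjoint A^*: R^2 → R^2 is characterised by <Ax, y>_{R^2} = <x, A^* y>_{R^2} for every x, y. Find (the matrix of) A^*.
A^* = A^T =
[[3, 1],
 [2, 0]]

For real matrices with standard dot products, the defining identity <Ax, y> = <x, A^* y> gives (Ax)^T y = x^T (A^*) y, i.e. x^T A^T y = x^T (A^*) y. Since this holds for all x, y, we must have A^* = A^T. Therefore
A^* =
[[3, 1],
 [2, 0]].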